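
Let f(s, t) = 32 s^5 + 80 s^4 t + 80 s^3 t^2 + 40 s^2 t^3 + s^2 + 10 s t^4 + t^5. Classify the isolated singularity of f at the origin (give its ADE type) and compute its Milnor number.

Type A_{4}, Milnor number mu = 4.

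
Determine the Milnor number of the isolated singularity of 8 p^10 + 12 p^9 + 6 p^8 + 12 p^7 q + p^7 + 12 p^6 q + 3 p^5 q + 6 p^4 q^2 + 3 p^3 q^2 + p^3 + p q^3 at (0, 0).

The Hessian of f at 0 is [[0, 0], [0, 0]] with rank 0, so corank 2. A Groebner basis of the Jacobian ideal J(f) in C{p,q} is {p^3, p*q^2, 3*p^2 + q^3}; counting standard monomials gives mu = 7. Corank 2; j^3 = p^3 is a perfect cube, so E-series; the 4-jet and mu = 7 give E_7.

7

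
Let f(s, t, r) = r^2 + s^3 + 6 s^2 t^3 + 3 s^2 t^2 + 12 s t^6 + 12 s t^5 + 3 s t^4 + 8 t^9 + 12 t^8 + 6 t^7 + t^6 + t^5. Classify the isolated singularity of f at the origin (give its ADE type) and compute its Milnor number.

The Hessian of f at 0 has rank 1. Corank 2; j^3 = s^3 is a perfect cube, so E-series; the 5-jet and mu = 8 give E_8.

Type E_{8}, Milnor number mu = 8.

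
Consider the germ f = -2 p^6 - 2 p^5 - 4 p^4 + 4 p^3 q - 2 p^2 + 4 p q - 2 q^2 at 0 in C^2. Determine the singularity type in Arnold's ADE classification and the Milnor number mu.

Type A_4, Milnor number mu = 4.

The Hessian of f at 0 has rank 1. Corank 1: A-series; mu = 4 gives A_4.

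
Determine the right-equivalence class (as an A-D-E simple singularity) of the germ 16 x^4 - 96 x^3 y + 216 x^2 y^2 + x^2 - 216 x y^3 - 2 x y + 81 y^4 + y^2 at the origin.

The Hessian of f at 0 is [[2, -2], [-2, 2]] with rank 1, so corank 1. A Groebner basis of the Jacobian ideal J(f) in C{x,y} is {y^3, x - y}; counting standard monomials gives mu = 3. Corank 1: A-series; mu = 3 gives A_3.

A3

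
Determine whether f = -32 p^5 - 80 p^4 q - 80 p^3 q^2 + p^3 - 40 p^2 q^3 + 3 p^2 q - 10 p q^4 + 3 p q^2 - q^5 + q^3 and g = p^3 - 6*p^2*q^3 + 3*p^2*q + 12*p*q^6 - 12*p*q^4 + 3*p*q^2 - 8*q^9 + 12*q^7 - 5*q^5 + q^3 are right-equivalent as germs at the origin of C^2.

The Hessian of f at 0 has rank 0. Corank 2; j^3 = (p + q)^3 is a perfect cube, so E-series; the 5-jet and mu = 8 give E_8. The Hessian of g at 0 has rank 0. Corank 2; j^3 = (p + q)^3 is a perfect cube, so E-series; the 5-jet and mu = 8 give E_8. Both have type E_8, hence right-equivalent.

Yes.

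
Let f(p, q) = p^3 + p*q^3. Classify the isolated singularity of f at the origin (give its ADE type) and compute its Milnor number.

The Hessian of f at 0 has rank 0. Corank 2; j^3 = p^3 is a perfect cube, so E-series; the 4-jet and mu = 7 give E_7.

Type E_{7}, Milnor number mu = 7.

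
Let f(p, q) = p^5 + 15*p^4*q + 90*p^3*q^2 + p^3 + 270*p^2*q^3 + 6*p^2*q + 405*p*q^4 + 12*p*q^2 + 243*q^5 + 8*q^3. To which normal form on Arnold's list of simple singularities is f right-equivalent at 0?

E8

The Hessian of f at 0 has rank 0. Corank 2; j^3 = (p + 2*q)^3 is a perfect cube, so E-series; the 5-jet and mu = 8 give E_8.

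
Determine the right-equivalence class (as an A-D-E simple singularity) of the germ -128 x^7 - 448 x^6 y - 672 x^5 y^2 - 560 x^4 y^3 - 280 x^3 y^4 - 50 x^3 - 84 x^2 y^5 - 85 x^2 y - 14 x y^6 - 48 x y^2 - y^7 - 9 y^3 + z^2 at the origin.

D_8

The Hessian of f at 0 has rank 1. Corank 2; j^3 = -(2*x + y)*(5*x + 3*y)^2 has shape L^2 M (L != M), so D-series; mu = 8 gives D_8.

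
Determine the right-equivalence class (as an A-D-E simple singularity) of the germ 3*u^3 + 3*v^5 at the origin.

E8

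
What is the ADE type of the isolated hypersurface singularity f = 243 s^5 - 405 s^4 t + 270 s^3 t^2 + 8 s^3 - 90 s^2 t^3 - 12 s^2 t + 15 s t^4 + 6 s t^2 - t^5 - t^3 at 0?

E_{8}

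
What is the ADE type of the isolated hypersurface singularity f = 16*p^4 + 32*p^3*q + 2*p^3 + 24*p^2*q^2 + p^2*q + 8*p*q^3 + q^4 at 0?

D5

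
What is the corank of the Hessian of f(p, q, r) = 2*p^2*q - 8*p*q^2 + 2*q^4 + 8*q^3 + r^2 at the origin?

Hessian at 0 has rank 1.

2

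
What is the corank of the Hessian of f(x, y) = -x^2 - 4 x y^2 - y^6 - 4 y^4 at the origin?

Hessian at 0 has rank 1.

1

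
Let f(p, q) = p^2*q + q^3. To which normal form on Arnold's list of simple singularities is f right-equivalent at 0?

D4

The Hessian of f at 0 has rank 0. Corank 2; j^3 = q*(p^2 + q^2) splits into three distinct lines over C (the quadratic factor has nonzero discriminant), so D_4.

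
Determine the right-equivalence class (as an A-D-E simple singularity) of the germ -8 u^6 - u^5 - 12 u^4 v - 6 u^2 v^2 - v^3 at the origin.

The Hessian of f at 0 has rank 0. Corank 2; j^3 = -v^3 is a perfect cube, so E-series; the 5-jet and mu = 8 give E_8.

E_{8}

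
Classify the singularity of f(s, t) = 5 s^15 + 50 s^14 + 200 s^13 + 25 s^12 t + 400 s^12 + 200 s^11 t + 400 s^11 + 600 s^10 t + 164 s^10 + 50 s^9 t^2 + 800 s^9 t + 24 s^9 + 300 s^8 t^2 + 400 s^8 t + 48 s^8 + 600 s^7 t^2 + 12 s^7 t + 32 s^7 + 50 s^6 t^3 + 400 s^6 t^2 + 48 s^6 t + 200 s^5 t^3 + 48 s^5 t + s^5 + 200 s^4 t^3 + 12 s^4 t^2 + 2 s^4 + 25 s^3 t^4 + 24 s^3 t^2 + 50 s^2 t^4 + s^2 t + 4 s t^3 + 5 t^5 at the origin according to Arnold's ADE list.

D_{6}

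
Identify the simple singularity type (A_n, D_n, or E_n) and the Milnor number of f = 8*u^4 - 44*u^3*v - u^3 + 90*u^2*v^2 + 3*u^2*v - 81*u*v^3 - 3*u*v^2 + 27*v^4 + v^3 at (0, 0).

Type E_7, Milnor number mu = 7.

The Hessian of f at 0 has rank 0. Corank 2; j^3 = -(u - v)^3 is a perfect cube, so E-series; the 4-jet and mu = 7 give E_7.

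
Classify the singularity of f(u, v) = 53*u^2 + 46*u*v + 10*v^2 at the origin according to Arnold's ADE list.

A1

The Hessian of f at 0 is [[106, 46], [46, 20]] with rank 2, so corank 0. A Groebner basis of the Jacobian ideal J(f) in C{u,v} is {u, v}; counting standard monomials gives mu = 1. Corank 0: nondegenerate Morse point, so A_1.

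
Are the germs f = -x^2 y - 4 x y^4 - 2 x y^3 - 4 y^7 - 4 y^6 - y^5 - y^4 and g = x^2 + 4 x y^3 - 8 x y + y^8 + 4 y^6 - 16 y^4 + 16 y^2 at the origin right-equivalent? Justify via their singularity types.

No.

The Hessian of f at 0 has rank 0. Corank 2; j^3 = -x^2*y has shape L^2 M (L != M), so D-series; mu = 5 gives D_5. The Hessian of g at 0 has rank 1. Corank 1: A-series; mu = 7 gives A_7. f is D_5 but g is A_7, hence not right-equivalent.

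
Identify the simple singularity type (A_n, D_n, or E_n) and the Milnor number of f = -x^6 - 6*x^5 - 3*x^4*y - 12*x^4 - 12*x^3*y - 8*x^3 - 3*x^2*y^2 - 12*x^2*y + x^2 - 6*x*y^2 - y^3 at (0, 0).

The Hessian of f at 0 is [[2, 0], [0, 0]] with rank 1, so corank 1. A Groebner basis of the Jacobian ideal J(f) in C{x,y} is {y^2, x}; counting standard monomials gives mu = 2. Corank 1: A-series; mu = 2 gives A_2.

Type A2, Milnor number mu = 2.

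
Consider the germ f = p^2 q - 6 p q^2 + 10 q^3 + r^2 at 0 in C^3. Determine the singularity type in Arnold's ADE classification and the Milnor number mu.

Type D4, Milnor number mu = 4.

The Hessian of f at 0 is [[0, 0, 0], [0, 0, 0], [0, 0, 2]] with rank 1, so corank 2. A Groebner basis of the Jacobian ideal J(f) in C{p,q,r} is {q^3, p^2 - 6*q^2, p*q - 3*q^2, r}; counting standard monomials gives mu = 4. Corank 2; j^3 = q*(p^2 - 6*p*q + 10*q^2) splits into three distinct lines over C (the quadratic factor has nonzero discriminant), so D_4.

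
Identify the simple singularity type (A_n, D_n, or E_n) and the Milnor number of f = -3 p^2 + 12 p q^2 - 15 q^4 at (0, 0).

Type A3, Milnor number mu = 3.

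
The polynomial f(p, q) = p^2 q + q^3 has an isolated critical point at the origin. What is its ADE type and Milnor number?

Type D4, Milnor number mu = 4.

The Hessian of f at 0 has rank 0. Corank 2; j^3 = q*(p^2 + q^2) splits into three distinct lines over C (the quadratic factor has nonzero discriminant), so D_4.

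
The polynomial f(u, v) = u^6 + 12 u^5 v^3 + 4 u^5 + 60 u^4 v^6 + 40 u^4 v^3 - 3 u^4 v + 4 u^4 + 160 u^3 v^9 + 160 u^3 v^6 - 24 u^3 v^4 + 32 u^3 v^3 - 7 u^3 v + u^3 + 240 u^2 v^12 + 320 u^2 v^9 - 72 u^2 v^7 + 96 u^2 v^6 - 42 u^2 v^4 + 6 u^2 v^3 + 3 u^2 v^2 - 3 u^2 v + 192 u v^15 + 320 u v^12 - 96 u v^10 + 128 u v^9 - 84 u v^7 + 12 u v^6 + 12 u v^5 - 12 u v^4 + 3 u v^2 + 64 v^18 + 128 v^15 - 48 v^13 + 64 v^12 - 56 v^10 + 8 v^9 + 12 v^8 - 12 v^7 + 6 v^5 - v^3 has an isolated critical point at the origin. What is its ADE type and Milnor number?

Type E_7, Milnor number mu = 7.

The Hessian of f at 0 has rank 0. Corank 2; j^3 = (u - v)^3 is a perfect cube, so E-series; the 4-jet and mu = 7 give E_7.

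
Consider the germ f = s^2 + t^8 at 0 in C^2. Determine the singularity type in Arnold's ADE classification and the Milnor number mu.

Type A_{7}, Milnor number mu = 7.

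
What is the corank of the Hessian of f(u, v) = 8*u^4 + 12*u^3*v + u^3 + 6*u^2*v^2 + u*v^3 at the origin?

Hessian at 0 has rank 0.

2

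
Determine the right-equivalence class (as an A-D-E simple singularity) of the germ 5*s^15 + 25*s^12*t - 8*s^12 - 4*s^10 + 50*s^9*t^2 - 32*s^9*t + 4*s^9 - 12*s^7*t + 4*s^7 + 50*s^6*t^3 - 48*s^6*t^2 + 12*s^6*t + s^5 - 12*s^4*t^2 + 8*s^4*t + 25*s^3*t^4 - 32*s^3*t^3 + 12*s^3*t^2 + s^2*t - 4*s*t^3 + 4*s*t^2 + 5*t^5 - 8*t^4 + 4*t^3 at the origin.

D6

The Hessian of f at 0 has rank 0. Corank 2; j^3 = t*(s + 2*t)^2 has shape L^2 M (L != M), so D-series; mu = 6 gives D_6.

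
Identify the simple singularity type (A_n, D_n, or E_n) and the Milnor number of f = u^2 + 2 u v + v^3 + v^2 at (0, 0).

Type A_2, Milnor number mu = 2.

The Hessian of f at 0 has rank 1. Corank 1: A-series; mu = 2 gives A_2.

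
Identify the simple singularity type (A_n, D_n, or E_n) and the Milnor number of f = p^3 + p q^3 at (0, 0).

The Hessian of f at 0 has rank 0. Corank 2; j^3 = p^3 is a perfect cube, so E-series; the 4-jet and mu = 7 give E_7.

Type E7, Milnor number mu = 7.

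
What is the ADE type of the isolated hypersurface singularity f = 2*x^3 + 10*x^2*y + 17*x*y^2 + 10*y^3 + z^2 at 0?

The Hessian of f at 0 is [[0, 0, 0], [0, 0, 0], [0, 0, 2]] with rank 1, so corank 2. A Groebner basis of the Jacobian ideal J(f) in C{x,y,z} is {y^3, x^2 - 11*y^2/2, x*y + 5*y^2/2, z}; counting standard monomials gives mu = 4. Corank 2; j^3 = (x + 2*y)*(2*x^2 + 6*x*y + 5*y^2) splits into three distinct lines over C (the quadratic factor has nonzero discriminant), so D_4.

D4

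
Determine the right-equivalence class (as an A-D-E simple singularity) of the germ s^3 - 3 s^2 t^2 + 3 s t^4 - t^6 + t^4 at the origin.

E_6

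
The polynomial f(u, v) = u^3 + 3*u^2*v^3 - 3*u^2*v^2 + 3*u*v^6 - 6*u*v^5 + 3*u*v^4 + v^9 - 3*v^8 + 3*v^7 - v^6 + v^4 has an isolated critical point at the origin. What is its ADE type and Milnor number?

The Hessian of f at 0 has rank 0. Corank 2; j^3 = u^3 is a perfect cube, so E-series; the 4-jet and mu = 6 give E_6.

Type E_6, Milnor number mu = 6.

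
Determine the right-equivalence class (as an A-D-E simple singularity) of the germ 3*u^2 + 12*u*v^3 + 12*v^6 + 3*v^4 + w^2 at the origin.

The Hessian of f at 0 has rank 2. Corank 1: A-series; mu = 3 gives A_3.

A3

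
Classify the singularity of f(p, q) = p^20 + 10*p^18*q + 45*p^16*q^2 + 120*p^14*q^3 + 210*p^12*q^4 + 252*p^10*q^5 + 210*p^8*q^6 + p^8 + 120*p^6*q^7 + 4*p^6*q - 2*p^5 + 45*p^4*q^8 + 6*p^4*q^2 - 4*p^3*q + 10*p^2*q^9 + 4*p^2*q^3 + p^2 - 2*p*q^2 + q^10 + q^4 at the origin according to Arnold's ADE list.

A_9

The Hessian of f at 0 has rank 1. Corank 1: A-series; mu = 9 gives A_9.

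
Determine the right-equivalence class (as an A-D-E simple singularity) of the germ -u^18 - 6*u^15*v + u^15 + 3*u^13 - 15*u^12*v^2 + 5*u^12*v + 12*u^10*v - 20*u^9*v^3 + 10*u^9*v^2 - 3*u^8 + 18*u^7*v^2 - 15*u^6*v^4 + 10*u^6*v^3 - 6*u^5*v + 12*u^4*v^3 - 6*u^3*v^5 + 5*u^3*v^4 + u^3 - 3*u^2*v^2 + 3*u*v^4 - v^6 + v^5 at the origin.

The Hessian of f at 0 is [[0, 0], [0, 0]] with rank 0, so corank 2. A Groebner basis of the Jacobian ideal J(f) in C{u,v} is {v^4, u^3, -u^2/2 + u*v^2}; counting standard monomials gives mu = 8. Corank 2; j^3 = u^3 is a perfect cube, so E-series; the 5-jet and mu = 8 give E_8.

E_8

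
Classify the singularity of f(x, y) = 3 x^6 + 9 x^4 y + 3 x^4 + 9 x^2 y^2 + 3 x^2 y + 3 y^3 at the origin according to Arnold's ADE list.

The Hessian of f at 0 is [[0, 0], [0, 0]] with rank 0, so corank 2. A Groebner basis of the Jacobian ideal J(f) in C{x,y} is {y^3, x^2 + 3*y^2, x*y}; counting standard monomials gives mu = 4. Corank 2; j^3 = 3*y*(x^2 + y^2) splits into three distinct lines over C (the quadratic factor has nonzero discriminant), so D_4.

D_4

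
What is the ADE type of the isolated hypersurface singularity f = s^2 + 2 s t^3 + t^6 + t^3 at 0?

A_{2}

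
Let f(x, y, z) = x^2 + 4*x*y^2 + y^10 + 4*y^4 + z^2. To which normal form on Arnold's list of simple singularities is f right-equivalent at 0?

The Hessian of f at 0 has rank 2. Corank 1: A-series; mu = 9 gives A_9.

A9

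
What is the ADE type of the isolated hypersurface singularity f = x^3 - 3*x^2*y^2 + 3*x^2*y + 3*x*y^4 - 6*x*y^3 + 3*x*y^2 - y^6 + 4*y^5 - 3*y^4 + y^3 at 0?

E_8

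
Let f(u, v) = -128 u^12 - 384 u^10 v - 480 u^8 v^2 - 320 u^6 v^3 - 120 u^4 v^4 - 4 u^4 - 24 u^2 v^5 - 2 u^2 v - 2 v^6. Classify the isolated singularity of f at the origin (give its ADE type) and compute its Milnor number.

Type D_{7}, Milnor number mu = 7.

The Hessian of f at 0 is [[0, 0], [0, 0]] with rank 0, so corank 2. A Groebner basis of the Jacobian ideal J(f) in C{u,v} is {u^2/6 + v^5, u^3, u*v}; counting standard monomials gives mu = 7. Corank 2; j^3 = -2*u^2*v has shape L^2 M (L != M), so D-series; mu = 7 gives D_7.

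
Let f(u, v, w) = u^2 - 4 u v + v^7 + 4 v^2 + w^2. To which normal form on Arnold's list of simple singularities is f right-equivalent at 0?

The Hessian of f at 0 has rank 2. Corank 1: A-series; mu = 6 gives A_6.

A_6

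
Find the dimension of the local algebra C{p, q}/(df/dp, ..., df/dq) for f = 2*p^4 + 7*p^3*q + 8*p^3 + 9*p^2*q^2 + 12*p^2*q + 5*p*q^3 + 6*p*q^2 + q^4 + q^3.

7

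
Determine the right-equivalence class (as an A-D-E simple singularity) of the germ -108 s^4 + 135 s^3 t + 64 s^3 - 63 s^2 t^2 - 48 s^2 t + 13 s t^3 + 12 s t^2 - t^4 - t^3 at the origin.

E_7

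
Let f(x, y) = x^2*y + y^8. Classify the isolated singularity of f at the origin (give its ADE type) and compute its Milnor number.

Type D_{9}, Milnor number mu = 9.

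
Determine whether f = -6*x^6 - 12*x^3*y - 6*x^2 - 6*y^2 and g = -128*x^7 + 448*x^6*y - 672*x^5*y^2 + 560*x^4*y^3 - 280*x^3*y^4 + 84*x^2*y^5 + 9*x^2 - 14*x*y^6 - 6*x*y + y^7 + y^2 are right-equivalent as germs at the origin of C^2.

No.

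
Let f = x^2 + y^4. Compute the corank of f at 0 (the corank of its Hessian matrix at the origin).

1

Hessian at 0 has rank 1.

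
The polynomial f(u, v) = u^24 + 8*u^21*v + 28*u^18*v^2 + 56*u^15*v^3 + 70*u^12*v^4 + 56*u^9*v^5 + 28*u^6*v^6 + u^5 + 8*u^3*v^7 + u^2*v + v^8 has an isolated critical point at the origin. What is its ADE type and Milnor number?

The Hessian of f at 0 has rank 0. Corank 2; j^3 = u^2*v has shape L^2 M (L != M), so D-series; mu = 9 gives D_9.

Type D9, Milnor number mu = 9.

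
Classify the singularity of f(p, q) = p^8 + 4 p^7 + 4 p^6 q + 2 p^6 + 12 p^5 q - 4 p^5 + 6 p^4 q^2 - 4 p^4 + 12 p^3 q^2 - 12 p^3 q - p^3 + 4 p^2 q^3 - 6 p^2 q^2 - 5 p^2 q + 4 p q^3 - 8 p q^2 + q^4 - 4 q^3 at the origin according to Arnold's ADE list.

D_5

The Hessian of f at 0 has rank 0. Corank 2; j^3 = -(p + q)*(p + 2*q)^2 has shape L^2 M (L != M), so D-series; mu = 5 gives D_5.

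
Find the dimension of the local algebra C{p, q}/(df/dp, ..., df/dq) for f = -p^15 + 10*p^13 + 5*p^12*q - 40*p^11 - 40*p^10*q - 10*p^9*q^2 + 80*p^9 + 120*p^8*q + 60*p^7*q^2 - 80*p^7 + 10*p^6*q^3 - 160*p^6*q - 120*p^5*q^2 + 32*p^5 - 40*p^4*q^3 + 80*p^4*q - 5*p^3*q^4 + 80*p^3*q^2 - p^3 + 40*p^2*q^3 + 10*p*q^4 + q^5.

The Hessian of f at 0 has rank 0. Corank 2; j^3 = -p^3 is a perfect cube, so E-series; the 5-jet and mu = 8 give E_8.

8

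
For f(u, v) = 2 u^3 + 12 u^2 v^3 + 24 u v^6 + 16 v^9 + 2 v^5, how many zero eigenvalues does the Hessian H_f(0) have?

The Hessian at 0 is [[0, 0], [0, 0]] of rank 0; hence corank 2.

2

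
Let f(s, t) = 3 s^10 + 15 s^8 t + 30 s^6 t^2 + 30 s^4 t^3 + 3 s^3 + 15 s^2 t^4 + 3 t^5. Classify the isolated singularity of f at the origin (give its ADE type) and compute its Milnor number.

Type E_{8}, Milnor number mu = 8.

The Hessian of f at 0 is [[0, 0], [0, 0]] with rank 0, so corank 2. A Groebner basis of the Jacobian ideal J(f) in C{s,t} is {t^4, s^2}; counting standard monomials gives mu = 8. Corank 2; j^3 = 3*s^3 is a perfect cube, so E-series; the 5-jet and mu = 8 give E_8.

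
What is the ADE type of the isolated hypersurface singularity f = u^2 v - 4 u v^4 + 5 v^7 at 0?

D8

The Hessian of f at 0 has rank 0. Corank 2; j^3 = u^2*v has shape L^2 M (L != M), so D-series; mu = 8 gives D_8.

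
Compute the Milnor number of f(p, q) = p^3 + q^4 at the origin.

6

The Hessian of f at 0 is [[0, 0], [0, 0]] with rank 0, so corank 2. A Groebner basis of the Jacobian ideal J(f) in C{p,q} is {q^3, p^2}; counting standard monomials gives mu = 6. Corank 2; j^3 = p^3 is a perfect cube, so E-series; the 4-jet and mu = 6 give E_6.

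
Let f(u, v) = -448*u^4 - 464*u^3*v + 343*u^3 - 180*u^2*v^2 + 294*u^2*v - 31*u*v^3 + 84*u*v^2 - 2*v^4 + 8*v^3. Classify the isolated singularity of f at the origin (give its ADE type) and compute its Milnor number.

Type E_7, Milnor number mu = 7.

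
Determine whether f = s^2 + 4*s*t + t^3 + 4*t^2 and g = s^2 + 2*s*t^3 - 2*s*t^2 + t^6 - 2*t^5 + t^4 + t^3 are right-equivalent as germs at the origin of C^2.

Yes.

The Hessian of f at 0 is [[2, 4], [4, 8]] with rank 1, so corank 1. A Groebner basis of the Jacobian ideal J(f) in C{s,t} is {t^2, s + 2*t}; counting standard monomials gives mu = 2. Corank 1: A-series; mu = 2 gives A_2. The Hessian of g at 0 is [[2, 0], [0, 0]] with rank 1, so corank 1. A Groebner basis of the Jacobian ideal J(g) in C{s,t} is {t^2, s}; counting standard monomials gives mu = 2. Corank 1: A-series; mu = 2 gives A_2. Both have type A_2, hence right-equivalent.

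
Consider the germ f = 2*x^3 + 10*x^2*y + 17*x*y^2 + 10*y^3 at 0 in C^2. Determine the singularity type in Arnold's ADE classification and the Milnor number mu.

The Hessian of f at 0 has rank 0. Corank 2; j^3 = (x + 2*y)*(2*x^2 + 6*x*y + 5*y^2) splits into three distinct lines over C (the quadratic factor has nonzero discriminant), so D_4.

Type D4, Milnor number mu = 4.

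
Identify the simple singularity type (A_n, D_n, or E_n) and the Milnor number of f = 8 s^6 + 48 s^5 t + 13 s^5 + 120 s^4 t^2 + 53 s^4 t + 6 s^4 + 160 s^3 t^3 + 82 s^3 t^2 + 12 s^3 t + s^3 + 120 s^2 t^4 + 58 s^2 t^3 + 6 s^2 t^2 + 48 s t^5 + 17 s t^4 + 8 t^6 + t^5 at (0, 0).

Type E_8, Milnor number mu = 8.

The Hessian of f at 0 has rank 0. Corank 2; j^3 = s^3 is a perfect cube, so E-series; the 5-jet and mu = 8 give E_8.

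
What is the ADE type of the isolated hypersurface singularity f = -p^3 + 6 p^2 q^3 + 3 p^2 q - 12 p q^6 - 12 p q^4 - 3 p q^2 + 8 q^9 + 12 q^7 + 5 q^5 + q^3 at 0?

The Hessian of f at 0 has rank 0. Corank 2; j^3 = -(p - q)^3 is a perfect cube, so E-series; the 5-jet and mu = 8 give E_8.

E_{8}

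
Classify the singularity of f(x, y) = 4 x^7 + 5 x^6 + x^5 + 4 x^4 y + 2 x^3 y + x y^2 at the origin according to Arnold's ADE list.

D_{7}

The Hessian of f at 0 is [[0, 0], [0, 0]] with rank 0, so corank 2. A Groebner basis of the Jacobian ideal J(f) in C{x,y} is {x^3 + 4*x*y^2 + x*y + 2*y^2, x^2*y + 4*x*y^2 + y^2, y^3}; counting standard monomials gives mu = 7. Corank 2; j^3 = x*y^2 has shape L^2 M (L != M), so D-series; mu = 7 gives D_7.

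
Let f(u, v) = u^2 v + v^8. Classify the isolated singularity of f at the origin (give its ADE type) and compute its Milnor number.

Type D_9, Milnor number mu = 9.

The Hessian of f at 0 has rank 0. Corank 2; j^3 = u^2*v has shape L^2 M (L != M), so D-series; mu = 9 gives D_9.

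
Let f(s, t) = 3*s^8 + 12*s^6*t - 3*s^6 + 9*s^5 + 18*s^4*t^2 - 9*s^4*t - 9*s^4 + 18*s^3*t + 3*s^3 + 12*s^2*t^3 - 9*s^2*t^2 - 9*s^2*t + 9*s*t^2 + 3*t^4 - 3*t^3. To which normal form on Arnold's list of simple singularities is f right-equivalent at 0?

E6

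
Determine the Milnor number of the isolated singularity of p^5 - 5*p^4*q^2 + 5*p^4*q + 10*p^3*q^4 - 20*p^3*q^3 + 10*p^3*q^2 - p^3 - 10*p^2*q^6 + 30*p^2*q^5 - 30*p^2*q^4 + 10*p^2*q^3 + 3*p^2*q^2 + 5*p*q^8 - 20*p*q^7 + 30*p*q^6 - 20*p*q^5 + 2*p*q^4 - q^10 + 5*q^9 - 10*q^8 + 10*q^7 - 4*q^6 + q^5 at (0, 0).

8

The Hessian of f at 0 has rank 0. Corank 2; j^3 = -p^3 is a perfect cube, so E-series; the 5-jet and mu = 8 give E_8.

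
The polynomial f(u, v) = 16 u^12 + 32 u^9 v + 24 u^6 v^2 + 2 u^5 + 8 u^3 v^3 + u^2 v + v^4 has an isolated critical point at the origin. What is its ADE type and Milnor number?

The Hessian of f at 0 has rank 0. Corank 2; j^3 = u^2*v has shape L^2 M (L != M), so D-series; mu = 5 gives D_5.

Type D5, Milnor number mu = 5.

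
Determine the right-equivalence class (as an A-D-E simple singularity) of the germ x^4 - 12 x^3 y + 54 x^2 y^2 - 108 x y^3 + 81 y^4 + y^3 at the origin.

E6

The Hessian of f at 0 is [[0, 0], [0, 0]] with rank 0, so corank 2. A Groebner basis of the Jacobian ideal J(f) in C{x,y} is {x^3 - 9*x^2*y, y^2}; counting standard monomials gives mu = 6. Corank 2; j^3 = y^3 is a perfect cube, so E-series; the 4-jet and mu = 6 give E_6.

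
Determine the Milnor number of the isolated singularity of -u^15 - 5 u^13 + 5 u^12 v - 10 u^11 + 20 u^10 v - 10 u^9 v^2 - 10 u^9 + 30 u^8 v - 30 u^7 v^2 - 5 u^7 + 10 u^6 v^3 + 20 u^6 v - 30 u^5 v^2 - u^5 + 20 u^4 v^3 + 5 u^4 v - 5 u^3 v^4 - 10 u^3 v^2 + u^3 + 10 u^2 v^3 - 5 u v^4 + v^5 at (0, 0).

8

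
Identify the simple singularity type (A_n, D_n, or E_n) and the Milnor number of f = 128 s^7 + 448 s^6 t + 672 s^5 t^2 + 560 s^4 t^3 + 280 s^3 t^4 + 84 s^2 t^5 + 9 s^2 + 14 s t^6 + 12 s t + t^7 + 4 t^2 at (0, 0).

Type A_{6}, Milnor number mu = 6.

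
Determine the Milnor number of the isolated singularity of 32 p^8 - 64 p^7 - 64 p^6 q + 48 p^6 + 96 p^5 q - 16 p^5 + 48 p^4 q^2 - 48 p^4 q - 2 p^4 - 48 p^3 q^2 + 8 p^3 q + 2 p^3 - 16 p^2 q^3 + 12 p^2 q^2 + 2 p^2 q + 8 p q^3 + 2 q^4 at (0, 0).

5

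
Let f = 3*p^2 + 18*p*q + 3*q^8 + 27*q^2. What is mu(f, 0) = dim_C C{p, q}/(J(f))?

7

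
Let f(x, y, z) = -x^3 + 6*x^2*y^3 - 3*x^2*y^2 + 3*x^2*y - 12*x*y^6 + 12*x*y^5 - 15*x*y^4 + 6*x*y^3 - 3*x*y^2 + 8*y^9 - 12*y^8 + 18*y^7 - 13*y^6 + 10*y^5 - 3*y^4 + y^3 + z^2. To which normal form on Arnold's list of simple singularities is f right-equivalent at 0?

E8

The Hessian of f at 0 has rank 1. Corank 2; j^3 = -(x - y)^3 is a perfect cube, so E-series; the 5-jet and mu = 8 give E_8.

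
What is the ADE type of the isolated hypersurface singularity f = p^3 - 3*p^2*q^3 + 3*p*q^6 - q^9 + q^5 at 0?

The Hessian of f at 0 is [[0, 0], [0, 0]] with rank 0, so corank 2. A Groebner basis of the Jacobian ideal J(f) in C{p,q} is {-p^2/2 + p*q^3, q^4, p^3, p^2*q}; counting standard monomials gives mu = 8. Corank 2; j^3 = p^3 is a perfect cube, so E-series; the 5-jet and mu = 8 give E_8.

E8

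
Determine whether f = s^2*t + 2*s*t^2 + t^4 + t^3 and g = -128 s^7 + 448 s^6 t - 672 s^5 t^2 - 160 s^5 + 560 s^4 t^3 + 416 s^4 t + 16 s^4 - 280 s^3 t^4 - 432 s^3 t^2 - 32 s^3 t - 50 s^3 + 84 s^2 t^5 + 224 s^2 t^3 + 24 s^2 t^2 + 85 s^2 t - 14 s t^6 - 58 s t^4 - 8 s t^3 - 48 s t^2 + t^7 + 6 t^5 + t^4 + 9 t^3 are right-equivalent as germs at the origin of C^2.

The Hessian of f at 0 has rank 0. Corank 2; j^3 = t*(s + t)^2 has shape L^2 M (L != M), so D-series; mu = 5 gives D_5. The Hessian of g at 0 has rank 0. Corank 2; j^3 = -(2*s - t)*(5*s - 3*t)^2 has shape L^2 M (L != M), so D-series; mu = 5 gives D_5. Both have type D_5, hence right-equivalent.

Yes.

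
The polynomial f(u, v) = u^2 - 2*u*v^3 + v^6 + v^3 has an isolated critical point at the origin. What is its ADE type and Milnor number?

Type A2, Milnor number mu = 2.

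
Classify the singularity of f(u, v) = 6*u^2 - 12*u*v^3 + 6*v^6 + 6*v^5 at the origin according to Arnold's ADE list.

The Hessian of f at 0 has rank 1. Corank 1: A-series; mu = 4 gives A_4.

A_{4}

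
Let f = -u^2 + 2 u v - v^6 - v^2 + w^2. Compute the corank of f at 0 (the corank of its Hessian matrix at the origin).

1

Hessian at 0 has rank 2.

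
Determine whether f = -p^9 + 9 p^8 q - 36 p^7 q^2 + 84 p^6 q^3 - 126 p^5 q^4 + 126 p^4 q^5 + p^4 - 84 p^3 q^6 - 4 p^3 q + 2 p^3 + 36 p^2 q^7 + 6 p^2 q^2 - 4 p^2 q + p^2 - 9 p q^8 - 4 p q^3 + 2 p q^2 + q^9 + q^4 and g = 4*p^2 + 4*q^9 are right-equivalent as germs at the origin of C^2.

Yes.

The Hessian of f at 0 has rank 1. Corank 1: A-series; mu = 8 gives A_8. The Hessian of g at 0 has rank 1. Corank 1: A-series; mu = 8 gives A_8. Both have type A_8, hence right-equivalent.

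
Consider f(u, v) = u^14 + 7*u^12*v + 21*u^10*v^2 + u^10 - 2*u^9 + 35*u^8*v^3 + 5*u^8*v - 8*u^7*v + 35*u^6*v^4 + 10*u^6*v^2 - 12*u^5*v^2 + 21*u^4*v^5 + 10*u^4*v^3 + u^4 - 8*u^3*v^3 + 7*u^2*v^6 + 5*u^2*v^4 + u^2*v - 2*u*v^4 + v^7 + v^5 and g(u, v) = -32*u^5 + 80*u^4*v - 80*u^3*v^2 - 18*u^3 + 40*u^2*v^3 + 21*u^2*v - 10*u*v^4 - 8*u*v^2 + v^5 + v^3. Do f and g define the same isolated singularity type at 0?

Yes.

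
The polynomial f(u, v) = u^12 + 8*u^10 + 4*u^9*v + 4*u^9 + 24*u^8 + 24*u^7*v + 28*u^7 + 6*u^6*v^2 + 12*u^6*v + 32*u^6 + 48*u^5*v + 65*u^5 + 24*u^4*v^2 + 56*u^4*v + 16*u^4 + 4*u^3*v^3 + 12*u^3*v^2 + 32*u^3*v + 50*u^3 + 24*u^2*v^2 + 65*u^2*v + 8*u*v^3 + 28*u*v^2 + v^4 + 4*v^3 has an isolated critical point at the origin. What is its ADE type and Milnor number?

Type D_{5}, Milnor number mu = 5.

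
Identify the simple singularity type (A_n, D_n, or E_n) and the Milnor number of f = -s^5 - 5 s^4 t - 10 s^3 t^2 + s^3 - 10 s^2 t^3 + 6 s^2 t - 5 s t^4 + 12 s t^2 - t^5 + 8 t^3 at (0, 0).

Type E8, Milnor number mu = 8.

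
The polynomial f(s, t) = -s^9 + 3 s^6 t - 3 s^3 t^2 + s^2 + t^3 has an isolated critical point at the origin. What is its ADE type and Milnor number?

The Hessian of f at 0 has rank 1. Corank 1: A-series; mu = 2 gives A_2.

Type A_2, Milnor number mu = 2.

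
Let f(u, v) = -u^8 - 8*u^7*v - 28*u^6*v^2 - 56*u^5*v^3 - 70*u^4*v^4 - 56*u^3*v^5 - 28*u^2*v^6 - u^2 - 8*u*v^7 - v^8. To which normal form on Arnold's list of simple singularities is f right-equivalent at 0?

A_7

The Hessian of f at 0 has rank 1. Corank 1: A-series; mu = 7 gives A_7.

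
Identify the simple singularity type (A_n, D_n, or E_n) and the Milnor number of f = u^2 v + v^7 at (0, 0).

The Hessian of f at 0 has rank 0. Corank 2; j^3 = u^2*v has shape L^2 M (L != M), so D-series; mu = 8 gives D_8.

Type D_8, Milnor number mu = 8.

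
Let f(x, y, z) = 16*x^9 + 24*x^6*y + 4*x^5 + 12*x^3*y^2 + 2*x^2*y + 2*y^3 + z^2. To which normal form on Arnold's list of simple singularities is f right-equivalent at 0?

D4

The Hessian of f at 0 has rank 1. Corank 2; j^3 = 2*y*(x^2 + y^2) splits into three distinct lines over C (the quadratic factor has nonzero discriminant), so D_4.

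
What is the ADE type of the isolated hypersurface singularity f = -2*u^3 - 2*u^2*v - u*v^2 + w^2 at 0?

D4

The Hessian of f at 0 has rank 1. Corank 2; j^3 = -u*(2*u^2 + 2*u*v + v^2) splits into three distinct lines over C (the quadratic factor has nonzero discriminant), so D_4.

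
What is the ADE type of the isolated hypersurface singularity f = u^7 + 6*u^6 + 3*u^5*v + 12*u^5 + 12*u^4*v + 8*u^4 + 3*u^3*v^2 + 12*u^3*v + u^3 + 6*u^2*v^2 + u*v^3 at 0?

E7

The Hessian of f at 0 has rank 0. Corank 2; j^3 = u^3 is a perfect cube, so E-series; the 4-jet and mu = 7 give E_7.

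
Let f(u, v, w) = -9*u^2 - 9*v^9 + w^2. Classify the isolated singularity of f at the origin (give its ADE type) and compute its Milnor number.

The Hessian of f at 0 has rank 2. Corank 1: A-series; mu = 8 gives A_8.

Type A8, Milnor number mu = 8.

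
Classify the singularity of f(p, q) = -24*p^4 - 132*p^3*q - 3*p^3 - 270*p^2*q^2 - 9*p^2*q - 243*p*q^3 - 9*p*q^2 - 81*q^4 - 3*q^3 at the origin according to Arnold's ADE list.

The Hessian of f at 0 has rank 0. Corank 2; j^3 = -3*(p + q)^3 is a perfect cube, so E-series; the 4-jet and mu = 7 give E_7.

E_{7}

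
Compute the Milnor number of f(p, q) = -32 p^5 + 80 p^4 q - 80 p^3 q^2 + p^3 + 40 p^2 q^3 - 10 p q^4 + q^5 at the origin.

8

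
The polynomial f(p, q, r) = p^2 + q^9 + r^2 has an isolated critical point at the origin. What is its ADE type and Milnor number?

Type A_8, Milnor number mu = 8.

The Hessian of f at 0 has rank 2. Corank 1: A-series; mu = 8 gives A_8.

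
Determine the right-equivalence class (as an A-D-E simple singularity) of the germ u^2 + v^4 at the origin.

A3

The Hessian of f at 0 has rank 1. Corank 1: A-series; mu = 3 gives A_3.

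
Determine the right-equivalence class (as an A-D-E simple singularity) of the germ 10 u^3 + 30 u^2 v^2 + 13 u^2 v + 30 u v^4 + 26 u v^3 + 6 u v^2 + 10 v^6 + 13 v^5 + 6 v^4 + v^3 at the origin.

D4

The Hessian of f at 0 has rank 0. Corank 2; j^3 = (2*u + v)*(5*u^2 + 4*u*v + v^2) splits into three distinct lines over C (the quadratic factor has nonzero discriminant), so D_4.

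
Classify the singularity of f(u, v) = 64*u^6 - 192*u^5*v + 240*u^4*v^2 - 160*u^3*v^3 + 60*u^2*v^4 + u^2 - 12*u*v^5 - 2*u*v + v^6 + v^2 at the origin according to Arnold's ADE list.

A_{5}

The Hessian of f at 0 has rank 1. Corank 1: A-series; mu = 5 gives A_5.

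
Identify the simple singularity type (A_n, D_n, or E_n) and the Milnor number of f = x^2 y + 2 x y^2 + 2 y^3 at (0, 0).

The Hessian of f at 0 has rank 0. Corank 2; j^3 = y*(x^2 + 2*x*y + 2*y^2) splits into three distinct lines over C (the quadratic factor has nonzero discriminant), so D_4.

Type D_{4}, Milnor number mu = 4.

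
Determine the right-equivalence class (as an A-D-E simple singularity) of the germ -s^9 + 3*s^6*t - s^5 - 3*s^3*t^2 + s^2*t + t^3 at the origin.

D4

The Hessian of f at 0 is [[0, 0], [0, 0]] with rank 0, so corank 2. A Groebner basis of the Jacobian ideal J(f) in C{s,t} is {t^3, s^2 + 3*t^2, s*t}; counting standard monomials gives mu = 4. Corank 2; j^3 = t*(s^2 + t^2) splits into three distinct lines over C (the quadratic factor has nonzero discriminant), so D_4.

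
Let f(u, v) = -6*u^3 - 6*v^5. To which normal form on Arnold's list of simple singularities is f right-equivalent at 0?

E_8

The Hessian of f at 0 has rank 0. Corank 2; j^3 = -6*u^3 is a perfect cube, so E-series; the 5-jet and mu = 8 give E_8.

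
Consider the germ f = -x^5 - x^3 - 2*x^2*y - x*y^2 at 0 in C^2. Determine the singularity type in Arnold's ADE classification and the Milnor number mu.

The Hessian of f at 0 is [[0, 0], [0, 0]] with rank 0, so corank 2. A Groebner basis of the Jacobian ideal J(f) in C{x,y} is {x*y/5 + y^4 + y^2/5, x*y^2 + y^3, x^2 + x*y}; counting standard monomials gives mu = 6. Corank 2; j^3 = -x*(x + y)^2 has shape L^2 M (L != M), so D-series; mu = 6 gives D_6.

Type D_6, Milnor number mu = 6.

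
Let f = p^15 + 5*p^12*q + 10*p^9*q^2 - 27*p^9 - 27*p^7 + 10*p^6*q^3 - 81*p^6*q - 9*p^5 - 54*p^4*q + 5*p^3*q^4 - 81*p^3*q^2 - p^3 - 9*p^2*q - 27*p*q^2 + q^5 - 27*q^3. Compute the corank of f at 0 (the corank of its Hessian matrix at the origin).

The Hessian at 0 is [[0, 0], [0, 0]] of rank 0; hence corank 2.

2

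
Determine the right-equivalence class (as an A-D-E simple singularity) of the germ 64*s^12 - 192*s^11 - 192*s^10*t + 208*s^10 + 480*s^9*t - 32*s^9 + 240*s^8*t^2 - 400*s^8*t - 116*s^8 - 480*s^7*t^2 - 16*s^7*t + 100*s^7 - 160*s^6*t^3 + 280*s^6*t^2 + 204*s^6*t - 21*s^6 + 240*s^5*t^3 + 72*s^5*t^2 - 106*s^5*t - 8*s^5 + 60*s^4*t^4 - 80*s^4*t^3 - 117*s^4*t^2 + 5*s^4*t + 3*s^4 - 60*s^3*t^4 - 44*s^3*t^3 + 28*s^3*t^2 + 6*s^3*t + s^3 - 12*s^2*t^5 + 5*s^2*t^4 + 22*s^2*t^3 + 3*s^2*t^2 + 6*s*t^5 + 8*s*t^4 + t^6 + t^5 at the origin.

The Hessian of f at 0 has rank 0. Corank 2; j^3 = s^3 is a perfect cube, so E-series; the 5-jet and mu = 8 give E_8.

E_8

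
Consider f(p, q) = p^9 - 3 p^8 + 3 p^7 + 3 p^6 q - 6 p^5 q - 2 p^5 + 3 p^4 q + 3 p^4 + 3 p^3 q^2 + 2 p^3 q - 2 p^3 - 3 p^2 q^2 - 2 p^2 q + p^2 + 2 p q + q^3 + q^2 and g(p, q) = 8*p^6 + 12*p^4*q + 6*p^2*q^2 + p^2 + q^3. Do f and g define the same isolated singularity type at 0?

Yes.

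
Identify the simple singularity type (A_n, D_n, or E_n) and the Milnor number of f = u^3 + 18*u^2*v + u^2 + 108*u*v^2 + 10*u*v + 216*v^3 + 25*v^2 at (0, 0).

The Hessian of f at 0 is [[2, 10], [10, 50]] with rank 1, so corank 1. A Groebner basis of the Jacobian ideal J(f) in C{u,v} is {v^2, u + 5*v}; counting standard monomials gives mu = 2. Corank 1: A-series; mu = 2 gives A_2.

Type A2, Milnor number mu = 2.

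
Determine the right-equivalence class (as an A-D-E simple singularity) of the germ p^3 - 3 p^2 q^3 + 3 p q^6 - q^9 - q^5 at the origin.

E_8

The Hessian of f at 0 is [[0, 0], [0, 0]] with rank 0, so corank 2. A Groebner basis of the Jacobian ideal J(f) in C{p,q} is {-p^2/2 + p*q^3, q^4, p^3, p^2*q}; counting standard monomials gives mu = 8. Corank 2; j^3 = p^3 is a perfect cube, so E-series; the 5-jet and mu = 8 give E_8.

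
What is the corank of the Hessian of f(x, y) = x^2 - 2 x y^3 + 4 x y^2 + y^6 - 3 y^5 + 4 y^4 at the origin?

Hessian at 0 has rank 1.

1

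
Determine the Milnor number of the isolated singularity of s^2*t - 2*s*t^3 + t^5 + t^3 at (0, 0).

4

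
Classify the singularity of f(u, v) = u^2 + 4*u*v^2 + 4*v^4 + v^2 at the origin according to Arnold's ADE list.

The Hessian of f at 0 has rank 2. Corank 0: nondegenerate Morse point, so A_1.

A1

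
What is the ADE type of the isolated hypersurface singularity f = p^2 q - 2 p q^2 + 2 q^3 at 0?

The Hessian of f at 0 has rank 0. Corank 2; j^3 = q*(p^2 - 2*p*q + 2*q^2) splits into three distinct lines over C (the quadratic factor has nonzero discriminant), so D_4.

D_{4}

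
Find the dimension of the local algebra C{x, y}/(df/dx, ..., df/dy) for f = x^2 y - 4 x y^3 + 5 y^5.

6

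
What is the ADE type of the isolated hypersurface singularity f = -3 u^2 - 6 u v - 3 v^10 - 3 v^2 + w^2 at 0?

The Hessian of f at 0 is [[-6, -6, 0], [-6, -6, 0], [0, 0, 2]] with rank 2, so corank 1. A Groebner basis of the Jacobian ideal J(f) in C{u,v,w} is {v^9, u + v, w}; counting standard monomials gives mu = 9. Corank 1: A-series; mu = 9 gives A_9.

A_{9}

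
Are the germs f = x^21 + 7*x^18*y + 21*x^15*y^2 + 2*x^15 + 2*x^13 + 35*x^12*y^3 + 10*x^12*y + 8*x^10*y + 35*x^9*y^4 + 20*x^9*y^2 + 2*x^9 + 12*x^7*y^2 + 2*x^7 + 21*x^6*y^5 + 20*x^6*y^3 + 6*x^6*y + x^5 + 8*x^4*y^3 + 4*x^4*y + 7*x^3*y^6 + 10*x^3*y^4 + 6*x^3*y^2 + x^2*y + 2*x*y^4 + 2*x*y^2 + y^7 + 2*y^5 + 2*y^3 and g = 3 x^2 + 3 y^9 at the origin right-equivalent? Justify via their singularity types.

No.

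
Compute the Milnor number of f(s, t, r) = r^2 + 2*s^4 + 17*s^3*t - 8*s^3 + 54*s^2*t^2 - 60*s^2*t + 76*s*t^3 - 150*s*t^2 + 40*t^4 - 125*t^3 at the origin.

The Hessian of f at 0 has rank 1. Corank 2; j^3 = -(2*s + 5*t)^3 is a perfect cube, so E-series; the 4-jet and mu = 7 give E_7.

7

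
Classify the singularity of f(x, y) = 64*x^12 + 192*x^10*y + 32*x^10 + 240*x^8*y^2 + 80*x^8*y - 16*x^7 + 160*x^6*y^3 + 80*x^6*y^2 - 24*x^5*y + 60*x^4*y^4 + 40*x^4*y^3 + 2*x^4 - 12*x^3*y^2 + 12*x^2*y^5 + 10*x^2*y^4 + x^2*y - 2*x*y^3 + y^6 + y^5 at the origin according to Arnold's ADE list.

The Hessian of f at 0 is [[0, 0], [0, 0]] with rank 0, so corank 2. A Groebner basis of the Jacobian ideal J(f) in C{x,y} is {x^3, x^2*y + x^2/6 - x*y^2/6, -x*y + y^3}; counting standard monomials gives mu = 7. Corank 2; j^3 = x^2*y has shape L^2 M (L != M), so D-series; mu = 7 gives D_7.

D7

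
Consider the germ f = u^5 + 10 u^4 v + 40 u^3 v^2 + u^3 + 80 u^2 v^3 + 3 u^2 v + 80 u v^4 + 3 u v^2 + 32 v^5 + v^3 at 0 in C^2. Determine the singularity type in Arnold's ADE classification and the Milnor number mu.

Type E_8, Milnor number mu = 8.

The Hessian of f at 0 has rank 0. Corank 2; j^3 = (u + v)^3 is a perfect cube, so E-series; the 5-jet and mu = 8 give E_8.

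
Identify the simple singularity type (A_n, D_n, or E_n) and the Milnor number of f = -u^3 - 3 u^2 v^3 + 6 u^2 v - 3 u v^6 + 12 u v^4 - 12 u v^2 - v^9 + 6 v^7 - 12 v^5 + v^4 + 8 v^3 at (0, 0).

Type E6, Milnor number mu = 6.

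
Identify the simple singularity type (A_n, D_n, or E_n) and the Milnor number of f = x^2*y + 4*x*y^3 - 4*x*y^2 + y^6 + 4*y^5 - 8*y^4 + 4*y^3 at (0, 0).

Type D_{7}, Milnor number mu = 7.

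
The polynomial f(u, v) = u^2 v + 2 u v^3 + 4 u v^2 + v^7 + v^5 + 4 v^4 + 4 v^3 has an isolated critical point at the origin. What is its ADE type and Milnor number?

Type D_{8}, Milnor number mu = 8.

The Hessian of f at 0 has rank 0. Corank 2; j^3 = v*(u + 2*v)^2 has shape L^2 M (L != M), so D-series; mu = 8 gives D_8.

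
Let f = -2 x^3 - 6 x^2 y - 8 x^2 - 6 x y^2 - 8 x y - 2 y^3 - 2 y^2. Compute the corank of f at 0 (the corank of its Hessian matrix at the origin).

The Hessian at 0 is [[-16, -8], [-8, -4]] of rank 1; hence corank 1.

1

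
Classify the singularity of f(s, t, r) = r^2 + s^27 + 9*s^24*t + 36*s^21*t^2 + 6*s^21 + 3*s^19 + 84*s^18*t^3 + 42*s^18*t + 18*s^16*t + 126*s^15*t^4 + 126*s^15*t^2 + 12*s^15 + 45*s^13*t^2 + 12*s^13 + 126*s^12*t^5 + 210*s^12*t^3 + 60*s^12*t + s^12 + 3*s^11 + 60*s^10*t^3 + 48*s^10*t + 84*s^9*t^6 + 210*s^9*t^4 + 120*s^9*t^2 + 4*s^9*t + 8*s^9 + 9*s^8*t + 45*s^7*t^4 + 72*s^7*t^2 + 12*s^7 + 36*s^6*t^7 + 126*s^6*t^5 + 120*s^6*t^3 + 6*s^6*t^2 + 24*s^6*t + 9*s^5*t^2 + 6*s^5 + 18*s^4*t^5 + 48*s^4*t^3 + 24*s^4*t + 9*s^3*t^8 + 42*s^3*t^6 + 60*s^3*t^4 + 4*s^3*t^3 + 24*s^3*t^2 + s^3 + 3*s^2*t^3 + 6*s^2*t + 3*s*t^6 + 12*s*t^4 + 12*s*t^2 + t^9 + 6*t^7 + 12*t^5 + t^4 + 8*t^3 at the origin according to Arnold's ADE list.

E6

The Hessian of f at 0 is [[0, 0, 0], [0, 0, 0], [0, 0, 2]] with rank 1, so corank 2. A Groebner basis of the Jacobian ideal J(f) in C{s,t,r} is {t^3, s^2 + 4*s*t + 4*t^2, r}; counting standard monomials gives mu = 6. Corank 2; j^3 = (s + 2*t)^3 is a perfect cube, so E-series; the 4-jet and mu = 6 give E_6.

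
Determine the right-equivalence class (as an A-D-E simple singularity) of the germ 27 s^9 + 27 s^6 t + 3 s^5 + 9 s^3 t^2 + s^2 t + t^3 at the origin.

D_{4}

The Hessian of f at 0 is [[0, 0], [0, 0]] with rank 0, so corank 2. A Groebner basis of the Jacobian ideal J(f) in C{s,t} is {t^3, s^2 + 3*t^2, s*t}; counting standard monomials gives mu = 4. Corank 2; j^3 = t*(s^2 + t^2) splits into three distinct lines over C (the quadratic factor has nonzero discriminant), so D_4.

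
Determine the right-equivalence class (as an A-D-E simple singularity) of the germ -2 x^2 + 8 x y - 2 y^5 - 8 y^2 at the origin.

A_{4}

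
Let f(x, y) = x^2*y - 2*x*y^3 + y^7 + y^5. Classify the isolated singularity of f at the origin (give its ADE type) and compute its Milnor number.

The Hessian of f at 0 is [[0, 0], [0, 0]] with rank 0, so corank 2. A Groebner basis of the Jacobian ideal J(f) in C{x,y} is {x^2*y^2 + x^2/7 - x*y^2/7, x^3 + x^2/7 - x*y^2/7, -x*y + y^3}; counting standard monomials gives mu = 8. Corank 2; j^3 = x^2*y has shape L^2 M (L != M), so D-series; mu = 8 gives D_8.

Type D_{8}, Milnor number mu = 8.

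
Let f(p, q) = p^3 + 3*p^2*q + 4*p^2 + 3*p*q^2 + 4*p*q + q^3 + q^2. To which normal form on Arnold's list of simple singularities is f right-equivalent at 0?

A_2

The Hessian of f at 0 is [[8, 4], [4, 2]] with rank 1, so corank 1. A Groebner basis of the Jacobian ideal J(f) in C{p,q} is {q^2, p + q/2}; counting standard monomials gives mu = 2. Corank 1: A-series; mu = 2 gives A_2.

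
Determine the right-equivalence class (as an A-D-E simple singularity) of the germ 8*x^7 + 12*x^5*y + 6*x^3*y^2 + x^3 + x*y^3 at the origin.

E_7

The Hessian of f at 0 has rank 0. Corank 2; j^3 = x^3 is a perfect cube, so E-series; the 4-jet and mu = 7 give E_7.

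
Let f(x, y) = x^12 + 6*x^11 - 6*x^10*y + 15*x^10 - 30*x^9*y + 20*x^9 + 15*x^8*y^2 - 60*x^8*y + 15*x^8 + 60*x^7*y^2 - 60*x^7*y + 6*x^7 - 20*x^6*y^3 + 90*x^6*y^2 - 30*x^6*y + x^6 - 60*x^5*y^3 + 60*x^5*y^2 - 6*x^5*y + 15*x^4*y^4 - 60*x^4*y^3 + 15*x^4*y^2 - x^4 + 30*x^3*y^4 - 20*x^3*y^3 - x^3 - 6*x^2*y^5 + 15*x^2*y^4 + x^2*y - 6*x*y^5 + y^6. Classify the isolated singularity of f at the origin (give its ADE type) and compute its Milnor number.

The Hessian of f at 0 is [[0, 0], [0, 0]] with rank 0, so corank 2. A Groebner basis of the Jacobian ideal J(f) in C{x,y} is {x*y/6 + y^5, x*y^2, x^2 - x*y}; counting standard monomials gives mu = 7. Corank 2; j^3 = -x^2*(x - y) has shape L^2 M (L != M), so D-series; mu = 7 gives D_7.

Type D_7, Milnor number mu = 7.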